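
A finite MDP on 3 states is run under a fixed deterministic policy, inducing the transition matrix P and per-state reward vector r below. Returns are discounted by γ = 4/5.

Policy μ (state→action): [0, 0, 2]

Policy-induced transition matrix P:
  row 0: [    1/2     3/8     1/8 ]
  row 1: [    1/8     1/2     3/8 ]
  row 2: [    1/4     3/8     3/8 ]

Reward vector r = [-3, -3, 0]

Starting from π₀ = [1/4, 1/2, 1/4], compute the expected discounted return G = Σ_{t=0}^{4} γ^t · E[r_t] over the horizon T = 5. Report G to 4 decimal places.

t=0: π = [0.2500, 0.5000, 0.2500], E[r] = -2.2500, γ^t·E[r] = -2.250000, running G = -2.250000
t=1: π = [0.2500, 0.4375, 0.3125], E[r] = -2.0625, γ^t·E[r] = -1.650000, running G = -3.900000
t=2: π = [0.2578, 0.4297, 0.3125], E[r] = -2.0625, γ^t·E[r] = -1.320000, running G = -5.220000
t=3: π = [0.2607, 0.4287, 0.3105], E[r] = -2.0684, γ^t·E[r] = -1.059000, running G = -6.279000
t=4: π = [0.2616, 0.4286, 0.3098], E[r] = -2.0706, γ^t·E[r] = -0.848100, running G = -7.127100

G = -7.1271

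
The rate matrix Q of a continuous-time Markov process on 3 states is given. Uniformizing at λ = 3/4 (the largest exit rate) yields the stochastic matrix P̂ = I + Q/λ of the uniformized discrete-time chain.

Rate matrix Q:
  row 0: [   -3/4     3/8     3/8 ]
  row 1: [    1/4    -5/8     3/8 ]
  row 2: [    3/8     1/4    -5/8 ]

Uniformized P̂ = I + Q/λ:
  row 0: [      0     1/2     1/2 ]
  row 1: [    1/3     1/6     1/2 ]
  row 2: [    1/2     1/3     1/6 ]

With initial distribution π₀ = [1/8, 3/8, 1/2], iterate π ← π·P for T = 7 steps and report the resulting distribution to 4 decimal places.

t=0: π = [0.1250, 0.3750, 0.5000]
t=1: π = [0.3750, 0.2917, 0.3333]
t=2: π = [0.2639, 0.3472, 0.3889]
t=3: π = [0.3102, 0.3194, 0.3704]
t=4: π = [0.2917, 0.3318, 0.3765]
t=5: π = [0.2989, 0.3266, 0.3745]
t=6: π = [0.2961, 0.3287, 0.3752]
t=7: π = [0.2972, 0.3279, 0.3749]

π = [0.2972, 0.3279, 0.3749]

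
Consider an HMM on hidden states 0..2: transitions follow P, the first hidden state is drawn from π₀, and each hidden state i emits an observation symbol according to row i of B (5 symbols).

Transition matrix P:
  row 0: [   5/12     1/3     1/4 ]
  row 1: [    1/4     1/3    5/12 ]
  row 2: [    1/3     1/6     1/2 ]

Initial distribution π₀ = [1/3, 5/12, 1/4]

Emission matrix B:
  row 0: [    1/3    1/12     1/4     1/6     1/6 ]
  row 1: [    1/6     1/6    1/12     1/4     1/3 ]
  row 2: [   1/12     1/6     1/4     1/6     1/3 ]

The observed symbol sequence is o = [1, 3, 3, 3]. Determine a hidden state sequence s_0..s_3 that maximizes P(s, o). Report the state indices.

path = [1, 1, 1, 1]

t=0: δ = [2.778e-02, 6.944e-02, 4.167e-02]  (obs o_0=1)
t=1: δ = [2.894e-03, 5.787e-03, 4.823e-03]  ψ = [1, 1, 1]  (obs o_1=3)
t=2: δ = [2.679e-04, 4.823e-04, 4.019e-04]  ψ = [2, 1, 1]  (obs o_2=3)
t=3: δ = [2.233e-05, 4.019e-05, 3.349e-05]  ψ = [2, 1, 1]  (obs o_3=3)
backtrack: best end state = 1; path = [1, 1, 1, 1]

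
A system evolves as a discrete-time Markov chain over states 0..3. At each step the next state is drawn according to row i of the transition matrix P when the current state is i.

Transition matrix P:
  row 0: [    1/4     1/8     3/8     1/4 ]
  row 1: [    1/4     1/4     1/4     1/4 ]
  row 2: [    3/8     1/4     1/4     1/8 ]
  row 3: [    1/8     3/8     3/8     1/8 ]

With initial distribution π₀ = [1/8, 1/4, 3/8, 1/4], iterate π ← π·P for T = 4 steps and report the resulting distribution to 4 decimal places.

t=0: π = [0.1250, 0.2500, 0.3750, 0.2500]
t=1: π = [0.2656, 0.2656, 0.2969, 0.1719]
t=2: π = [0.2656, 0.2383, 0.3047, 0.1914]
t=3: π = [0.2642, 0.2407, 0.3071, 0.1880]
t=4: π = [0.2649, 0.2405, 0.3065, 0.1881]

π = [0.2649, 0.2405, 0.3065, 0.1881]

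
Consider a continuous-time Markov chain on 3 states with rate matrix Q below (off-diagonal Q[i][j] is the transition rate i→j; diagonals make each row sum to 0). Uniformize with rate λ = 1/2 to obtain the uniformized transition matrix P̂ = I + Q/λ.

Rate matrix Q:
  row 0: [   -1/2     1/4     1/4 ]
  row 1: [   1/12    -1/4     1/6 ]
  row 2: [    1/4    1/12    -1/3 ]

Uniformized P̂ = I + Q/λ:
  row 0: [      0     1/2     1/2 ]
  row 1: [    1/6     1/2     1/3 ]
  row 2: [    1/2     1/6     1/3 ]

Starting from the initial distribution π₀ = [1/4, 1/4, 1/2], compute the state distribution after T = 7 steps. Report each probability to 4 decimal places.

π = [0.2500, 0.3750, 0.3750]

t=0: π = [0.2500, 0.2500, 0.5000]
t=1: π = [0.2917, 0.3333, 0.3750]
t=2: π = [0.2431, 0.3750, 0.3819]
t=3: π = [0.2535, 0.3727, 0.3738]
t=4: π = [0.2490, 0.3754, 0.3756]
t=5: π = [0.2504, 0.3748, 0.3748]
t=6: π = [0.2499, 0.3751, 0.3751]
t=7: π = [0.2500, 0.3750, 0.3750]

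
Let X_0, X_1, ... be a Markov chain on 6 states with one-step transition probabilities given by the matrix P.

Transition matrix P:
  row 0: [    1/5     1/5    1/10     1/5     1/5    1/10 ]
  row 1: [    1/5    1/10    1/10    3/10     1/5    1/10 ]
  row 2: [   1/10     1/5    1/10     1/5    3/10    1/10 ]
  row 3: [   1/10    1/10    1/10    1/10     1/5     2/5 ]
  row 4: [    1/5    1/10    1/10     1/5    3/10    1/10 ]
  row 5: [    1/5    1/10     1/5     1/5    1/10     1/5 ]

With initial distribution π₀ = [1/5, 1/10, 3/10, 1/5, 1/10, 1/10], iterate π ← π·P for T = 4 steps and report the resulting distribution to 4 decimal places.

π = [0.1690, 0.1286, 0.1176, 0.1936, 0.2157, 0.1755]

t=0: π = [0.2000, 0.1000, 0.3000, 0.2000, 0.1000, 0.1000]
t=1: π = [0.1500, 0.1500, 0.1100, 0.1900, 0.2300, 0.1700]
t=2: π = [0.1700, 0.1260, 0.1170, 0.1960, 0.2170, 0.1740]
t=3: π = [0.1687, 0.1287, 0.1174, 0.1930, 0.2160, 0.1762]
t=4: π = [0.1690, 0.1286, 0.1176, 0.1936, 0.2157, 0.1755]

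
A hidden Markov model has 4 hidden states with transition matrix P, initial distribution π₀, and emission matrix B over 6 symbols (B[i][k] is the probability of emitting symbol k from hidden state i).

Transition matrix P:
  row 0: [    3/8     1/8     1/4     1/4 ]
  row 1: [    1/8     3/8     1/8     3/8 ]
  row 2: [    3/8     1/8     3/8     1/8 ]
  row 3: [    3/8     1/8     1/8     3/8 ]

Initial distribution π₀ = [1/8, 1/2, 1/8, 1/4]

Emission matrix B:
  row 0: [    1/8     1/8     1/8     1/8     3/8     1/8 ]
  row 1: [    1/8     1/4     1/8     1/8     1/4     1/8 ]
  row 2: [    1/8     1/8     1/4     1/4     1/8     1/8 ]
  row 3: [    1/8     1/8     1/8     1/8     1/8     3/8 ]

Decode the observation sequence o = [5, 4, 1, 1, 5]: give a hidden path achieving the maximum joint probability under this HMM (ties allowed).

t=0: δ = [1.562e-02, 6.250e-02, 1.562e-02, 9.375e-02]  (obs o_0=5)
t=1: δ = [1.318e-02, 5.859e-03, 1.465e-03, 4.395e-03]  ψ = [3, 1, 3, 3]  (obs o_1=4)
t=2: δ = [6.180e-04, 5.493e-04, 4.120e-04, 4.120e-04]  ψ = [0, 1, 0, 0]  (obs o_2=1)
t=3: δ = [2.897e-05, 5.150e-05, 1.931e-05, 2.575e-05]  ψ = [0, 1, 0, 1]  (obs o_3=1)
t=4: δ = [1.358e-06, 2.414e-06, 9.052e-07, 7.242e-06]  ψ = [0, 1, 0, 1]  (obs o_4=5)
backtrack: best end state = 3; path = [1, 1, 1, 1, 3]

path = [1, 1, 1, 1, 3]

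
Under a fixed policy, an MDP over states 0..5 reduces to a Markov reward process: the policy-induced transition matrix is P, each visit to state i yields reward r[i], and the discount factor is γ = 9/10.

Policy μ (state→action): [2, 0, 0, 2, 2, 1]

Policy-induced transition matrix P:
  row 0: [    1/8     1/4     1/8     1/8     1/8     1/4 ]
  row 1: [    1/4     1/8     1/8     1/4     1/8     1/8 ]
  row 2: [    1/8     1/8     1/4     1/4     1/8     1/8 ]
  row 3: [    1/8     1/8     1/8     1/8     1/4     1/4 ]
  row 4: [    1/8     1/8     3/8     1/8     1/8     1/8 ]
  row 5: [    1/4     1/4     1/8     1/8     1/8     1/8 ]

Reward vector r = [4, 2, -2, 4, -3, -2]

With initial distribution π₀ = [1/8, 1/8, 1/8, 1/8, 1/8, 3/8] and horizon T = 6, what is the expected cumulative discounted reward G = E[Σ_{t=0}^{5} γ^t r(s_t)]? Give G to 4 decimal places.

t=0: π = [0.1250, 0.1250, 0.1250, 0.1250, 0.1250, 0.3750], E[r] = -0.1250, γ^t·E[r] = -0.125000, running G = -0.125000
t=1: π = [0.1875, 0.1875, 0.1719, 0.1563, 0.1406, 0.1563], E[r] = 0.6719, γ^t·E[r] = 0.604688, running G = 0.479688
t=2: π = [0.1680, 0.1680, 0.1816, 0.1699, 0.1445, 0.1680], E[r] = 0.5547, γ^t·E[r] = 0.449297, running G = 0.928984
t=3: π = [0.1670, 0.1670, 0.1838, 0.1687, 0.1462, 0.1672], E[r] = 0.5359, γ^t·E[r] = 0.390663, running G = 1.319647
t=4: π = [0.1668, 0.1668, 0.1845, 0.1689, 0.1461, 0.1670], E[r] = 0.5348, γ^t·E[r] = 0.350896, running G = 1.670543
t=5: π = [0.1667, 0.1667, 0.1846, 0.1689, 0.1461, 0.1670], E[r] = 0.5346, γ^t·E[r] = 0.315651, running G = 1.986194

G = 1.9862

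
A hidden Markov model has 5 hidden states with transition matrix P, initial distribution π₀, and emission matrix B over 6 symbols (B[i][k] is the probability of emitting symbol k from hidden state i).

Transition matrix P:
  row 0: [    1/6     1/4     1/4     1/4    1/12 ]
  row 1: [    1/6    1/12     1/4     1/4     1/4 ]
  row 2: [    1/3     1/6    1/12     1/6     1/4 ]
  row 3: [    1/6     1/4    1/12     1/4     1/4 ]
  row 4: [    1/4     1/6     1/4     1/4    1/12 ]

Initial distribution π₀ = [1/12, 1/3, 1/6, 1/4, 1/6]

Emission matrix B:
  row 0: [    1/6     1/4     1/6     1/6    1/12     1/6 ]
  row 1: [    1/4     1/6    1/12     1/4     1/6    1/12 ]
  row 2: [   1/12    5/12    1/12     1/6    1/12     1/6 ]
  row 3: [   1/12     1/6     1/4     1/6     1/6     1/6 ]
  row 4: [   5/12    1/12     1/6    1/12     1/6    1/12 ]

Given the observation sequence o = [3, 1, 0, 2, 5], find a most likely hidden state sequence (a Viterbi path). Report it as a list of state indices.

t=0: δ = [1.389e-02, 8.333e-02, 2.778e-02, 4.167e-02, 1.389e-02]  (obs o_0=3)
t=1: δ = [3.472e-03, 1.736e-03, 8.681e-03, 3.472e-03, 1.736e-03]  ψ = [1, 3, 1, 1, 1]  (obs o_1=1)
t=2: δ = [4.823e-04, 3.617e-04, 7.234e-05, 1.206e-04, 9.042e-04]  ψ = [2, 2, 0, 2, 2]  (obs o_2=0)
t=3: δ = [3.768e-05, 1.256e-05, 1.884e-05, 5.651e-05, 1.507e-05]  ψ = [4, 4, 4, 4, 1]  (obs o_3=2)
t=4: δ = [1.570e-06, 1.177e-06, 1.570e-06, 2.355e-06, 1.177e-06]  ψ = [3, 3, 0, 3, 3]  (obs o_4=5)
backtrack: best end state = 3; path = [1, 2, 4, 3, 3]

path = [1, 2, 4, 3, 3]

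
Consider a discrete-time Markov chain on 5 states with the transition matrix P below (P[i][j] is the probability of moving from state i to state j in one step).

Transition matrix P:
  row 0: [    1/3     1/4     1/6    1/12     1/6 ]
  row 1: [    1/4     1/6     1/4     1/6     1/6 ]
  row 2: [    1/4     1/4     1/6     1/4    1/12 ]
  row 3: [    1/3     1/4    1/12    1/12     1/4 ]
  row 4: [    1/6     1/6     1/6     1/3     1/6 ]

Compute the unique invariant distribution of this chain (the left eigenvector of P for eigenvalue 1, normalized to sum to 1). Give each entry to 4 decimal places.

π = [0.2732, 0.2179, 0.1705, 0.1716, 0.1668]

Balance equations π_j = Σ_i π_i·P[i][j]:
  π_0 = 1/3·π_0 + 1/4·π_1 + 1/4·π_2 + 1/3·π_3 + 1/6·π_4
  π_1 = 1/4·π_0 + 1/6·π_1 + 1/4·π_2 + 1/4·π_3 + 1/6·π_4
  π_2 = 1/6·π_0 + 1/4·π_1 + 1/6·π_2 + 1/12·π_3 + 1/6·π_4
  π_3 = 1/12·π_0 + 1/6·π_1 + 1/4·π_2 + 1/12·π_3 + 1/3·π_4
  normalize: π_0 + π_1 + π_2 + π_3 + π_4 = 1
Solving the linear system gives exactly π = [507/1856, 809/3712, 633/3712, 637/3712, 619/3712].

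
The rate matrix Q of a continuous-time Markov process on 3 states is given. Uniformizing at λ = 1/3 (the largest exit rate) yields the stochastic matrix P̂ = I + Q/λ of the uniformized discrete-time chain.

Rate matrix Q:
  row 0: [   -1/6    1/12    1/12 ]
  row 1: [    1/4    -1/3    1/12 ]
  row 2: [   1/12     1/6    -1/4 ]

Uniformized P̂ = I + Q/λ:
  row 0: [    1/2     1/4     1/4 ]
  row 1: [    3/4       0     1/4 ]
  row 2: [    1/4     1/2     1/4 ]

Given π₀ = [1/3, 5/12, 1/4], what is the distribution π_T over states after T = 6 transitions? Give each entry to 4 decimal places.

π = [0.5000, 0.2500, 0.2500]

t=0: π = [0.3333, 0.4167, 0.2500]
t=1: π = [0.5417, 0.2083, 0.2500]
t=2: π = [0.4896, 0.2604, 0.2500]
t=3: π = [0.5026, 0.2474, 0.2500]
t=4: π = [0.4993, 0.2507, 0.2500]
t=5: π = [0.5002, 0.2498, 0.2500]
t=6: π = [0.5000, 0.2500, 0.2500]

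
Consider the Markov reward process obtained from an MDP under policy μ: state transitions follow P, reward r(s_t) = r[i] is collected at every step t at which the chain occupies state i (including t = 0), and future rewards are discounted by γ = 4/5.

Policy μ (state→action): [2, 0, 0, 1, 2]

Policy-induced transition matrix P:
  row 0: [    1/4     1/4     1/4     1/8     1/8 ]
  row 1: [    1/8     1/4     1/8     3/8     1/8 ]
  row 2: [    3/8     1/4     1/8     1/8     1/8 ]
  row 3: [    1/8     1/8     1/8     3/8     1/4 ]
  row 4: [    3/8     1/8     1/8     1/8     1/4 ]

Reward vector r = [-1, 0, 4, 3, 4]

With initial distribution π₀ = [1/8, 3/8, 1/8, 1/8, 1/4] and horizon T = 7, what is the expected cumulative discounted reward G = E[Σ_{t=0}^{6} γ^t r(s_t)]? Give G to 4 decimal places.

G = 7.0211

t=0: π = [0.1250, 0.3750, 0.1250, 0.1250, 0.2500], E[r] = 1.7500, γ^t·E[r] = 1.750000, running G = 1.750000
t=1: π = [0.2344, 0.2031, 0.1406, 0.2500, 0.1719], E[r] = 1.7656, γ^t·E[r] = 1.412500, running G = 3.162500
t=2: π = [0.2324, 0.1973, 0.1543, 0.2383, 0.1777], E[r] = 1.8105, γ^t·E[r] = 1.158750, running G = 4.321250
t=3: π = [0.2371, 0.1980, 0.1541, 0.2339, 0.1770], E[r] = 1.7888, γ^t·E[r] = 0.915875, running G = 5.237125
t=4: π = [0.2374, 0.1986, 0.1546, 0.2330, 0.1764], E[r] = 1.7855, γ^t·E[r] = 0.731338, running G = 5.968463
t=5: π = [0.2374, 0.1988, 0.1547, 0.2329, 0.1762], E[r] = 1.7846, γ^t·E[r] = 0.584794, running G = 6.553256
t=6: π = [0.2374, 0.1989, 0.1547, 0.2329, 0.1761], E[r] = 1.7847, γ^t·E[r] = 0.467838, running G = 7.021094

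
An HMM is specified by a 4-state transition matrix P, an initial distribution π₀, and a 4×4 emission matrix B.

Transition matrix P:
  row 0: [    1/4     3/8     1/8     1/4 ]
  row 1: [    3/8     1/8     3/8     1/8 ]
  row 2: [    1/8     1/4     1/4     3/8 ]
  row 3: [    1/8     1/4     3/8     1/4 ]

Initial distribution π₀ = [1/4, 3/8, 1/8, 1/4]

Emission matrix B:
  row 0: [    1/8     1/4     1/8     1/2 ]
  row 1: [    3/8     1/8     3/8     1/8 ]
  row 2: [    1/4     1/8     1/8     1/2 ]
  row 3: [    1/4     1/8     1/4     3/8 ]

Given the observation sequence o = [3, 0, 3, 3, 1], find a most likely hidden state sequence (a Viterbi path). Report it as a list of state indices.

path = [0, 1, 0, 0, 0]

t=0: δ = [1.250e-01, 4.688e-02, 6.250e-02, 9.375e-02]  (obs o_0=3)
t=1: δ = [3.906e-03, 1.758e-02, 8.789e-03, 7.812e-03]  ψ = [0, 0, 3, 0]  (obs o_1=0)
t=2: δ = [3.296e-03, 2.747e-04, 3.296e-03, 1.236e-03]  ψ = [1, 1, 1, 2]  (obs o_2=3)
t=3: δ = [4.120e-04, 1.545e-04, 4.120e-04, 4.635e-04]  ψ = [0, 0, 2, 2]  (obs o_3=3)
t=4: δ = [2.575e-05, 1.931e-05, 2.173e-05, 1.931e-05]  ψ = [0, 0, 3, 2]  (obs o_4=1)
backtrack: best end state = 0; path = [0, 1, 0, 0, 0]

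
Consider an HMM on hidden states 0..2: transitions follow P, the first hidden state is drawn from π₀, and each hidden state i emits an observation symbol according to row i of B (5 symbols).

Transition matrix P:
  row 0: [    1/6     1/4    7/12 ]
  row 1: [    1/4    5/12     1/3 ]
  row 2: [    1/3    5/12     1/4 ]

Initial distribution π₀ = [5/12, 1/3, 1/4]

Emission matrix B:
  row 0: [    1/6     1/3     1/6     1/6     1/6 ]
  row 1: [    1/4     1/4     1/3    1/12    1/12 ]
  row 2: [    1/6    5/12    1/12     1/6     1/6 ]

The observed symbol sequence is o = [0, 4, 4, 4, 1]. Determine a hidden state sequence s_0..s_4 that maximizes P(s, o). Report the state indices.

t=0: δ = [6.944e-02, 8.333e-02, 4.167e-02]  (obs o_0=0)
t=1: δ = [3.472e-03, 2.894e-03, 6.752e-03]  ψ = [1, 1, 0]  (obs o_1=4)
t=2: δ = [3.751e-04, 2.344e-04, 3.376e-04]  ψ = [2, 2, 0]  (obs o_2=4)
t=3: δ = [1.875e-05, 1.172e-05, 3.647e-05]  ψ = [2, 2, 0]  (obs o_3=4)
t=4: δ = [4.052e-06, 3.799e-06, 4.558e-06]  ψ = [2, 2, 0]  (obs o_4=1)
backtrack: best end state = 2; path = [1, 0, 2, 0, 2]

path = [1, 0, 2, 0, 2]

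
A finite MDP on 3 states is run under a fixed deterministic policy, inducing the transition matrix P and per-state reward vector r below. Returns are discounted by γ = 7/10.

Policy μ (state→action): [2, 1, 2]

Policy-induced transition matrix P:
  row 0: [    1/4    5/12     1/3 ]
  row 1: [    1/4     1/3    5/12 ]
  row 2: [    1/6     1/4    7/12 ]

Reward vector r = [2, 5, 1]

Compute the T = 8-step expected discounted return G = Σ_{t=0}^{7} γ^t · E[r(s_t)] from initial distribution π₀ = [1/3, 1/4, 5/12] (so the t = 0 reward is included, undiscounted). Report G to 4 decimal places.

G = 7.6402

t=0: π = [0.3333, 0.2500, 0.4167], E[r] = 2.3333, γ^t·E[r] = 2.333333, running G = 2.333333
t=1: π = [0.2153, 0.3264, 0.4583], E[r] = 2.5208, γ^t·E[r] = 1.764583, running G = 4.097917
t=2: π = [0.2118, 0.3131, 0.4751], E[r] = 2.4641, γ^t·E[r] = 1.207419, running G = 5.305336
t=3: π = [0.2104, 0.3114, 0.4782], E[r] = 2.4560, γ^t·E[r] = 0.842398, running G = 6.147733
t=4: π = [0.2101, 0.3110, 0.4788], E[r] = 2.4542, γ^t·E[r] = 0.589258, running G = 6.736991
t=5: π = [0.2101, 0.3109, 0.4790], E[r] = 2.4539, γ^t·E[r] = 0.412422, running G = 7.149413
t=6: π = [0.2101, 0.3109, 0.4790], E[r] = 2.4538, γ^t·E[r] = 0.288687, running G = 7.438100
t=7: π = [0.2101, 0.3109, 0.4790], E[r] = 2.4538, γ^t·E[r] = 0.202080, running G = 7.640180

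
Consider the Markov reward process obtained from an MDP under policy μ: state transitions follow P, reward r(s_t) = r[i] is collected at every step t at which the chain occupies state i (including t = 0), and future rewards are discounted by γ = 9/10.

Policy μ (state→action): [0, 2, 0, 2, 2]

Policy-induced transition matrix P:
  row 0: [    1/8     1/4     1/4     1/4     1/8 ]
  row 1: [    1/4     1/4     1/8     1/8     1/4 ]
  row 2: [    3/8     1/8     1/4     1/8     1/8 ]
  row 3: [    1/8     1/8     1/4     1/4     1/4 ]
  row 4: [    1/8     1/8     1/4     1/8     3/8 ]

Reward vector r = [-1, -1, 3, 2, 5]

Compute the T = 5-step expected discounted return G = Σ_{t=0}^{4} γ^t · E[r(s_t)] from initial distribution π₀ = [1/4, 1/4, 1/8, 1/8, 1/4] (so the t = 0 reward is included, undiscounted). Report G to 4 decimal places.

G = 6.9002

t=0: π = [0.2500, 0.2500, 0.1250, 0.1250, 0.2500], E[r] = 1.3750, γ^t·E[r] = 1.375000, running G = 1.375000
t=1: π = [0.1875, 0.1875, 0.2188, 0.1719, 0.2344], E[r] = 1.7969, γ^t·E[r] = 1.617188, running G = 2.992188
t=2: π = [0.2031, 0.1719, 0.2266, 0.1699, 0.2285], E[r] = 1.7871, γ^t·E[r] = 1.447559, running G = 4.439746
t=3: π = [0.2031, 0.1719, 0.2285, 0.1716, 0.2249], E[r] = 1.7781, γ^t·E[r] = 1.296218, running G = 5.735964
t=4: π = [0.2036, 0.1719, 0.2285, 0.1718, 0.2242], E[r] = 1.7745, γ^t·E[r] = 1.164253, running G = 6.900217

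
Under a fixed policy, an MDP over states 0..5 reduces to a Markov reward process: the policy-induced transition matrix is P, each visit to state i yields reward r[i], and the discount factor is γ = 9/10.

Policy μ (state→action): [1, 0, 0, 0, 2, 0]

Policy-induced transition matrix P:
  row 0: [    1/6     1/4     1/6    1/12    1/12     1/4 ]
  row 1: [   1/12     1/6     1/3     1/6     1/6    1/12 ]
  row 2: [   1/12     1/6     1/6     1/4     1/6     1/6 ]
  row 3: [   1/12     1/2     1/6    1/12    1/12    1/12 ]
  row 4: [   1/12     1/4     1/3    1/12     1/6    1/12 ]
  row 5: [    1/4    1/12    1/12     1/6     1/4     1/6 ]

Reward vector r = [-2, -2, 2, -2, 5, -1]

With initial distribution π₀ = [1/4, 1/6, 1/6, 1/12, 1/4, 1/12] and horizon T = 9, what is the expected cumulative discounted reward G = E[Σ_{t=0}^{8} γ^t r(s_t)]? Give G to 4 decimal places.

G = 0.9986

t=0: π = [0.2500, 0.1667, 0.1667, 0.0833, 0.2500, 0.0833], E[r] = 0.5000, γ^t·E[r] = 0.500000, running G = 0.500000
t=1: π = [0.1181, 0.2292, 0.2292, 0.1319, 0.1458, 0.1458], E[r] = 0.0833, γ^t·E[r] = 0.075000, running G = 0.575000
t=2: π = [0.1175, 0.2205, 0.2170, 0.1528, 0.1580, 0.1343], E[r] = 0.1082, γ^t·E[r] = 0.087656, running G = 0.662656
t=3: π = [0.1155, 0.2294, 0.2186, 0.1491, 0.1553, 0.1322], E[r] = 0.0938, γ^t·E[r] = 0.068344, running G = 0.731000
t=4: π = [0.1150, 0.2279, 0.2198, 0.1499, 0.1556, 0.1318], E[r] = 0.1003, γ^t·E[r] = 0.065823, running G = 0.796823
t=5: π = [0.1149, 0.2282, 0.2196, 0.1499, 0.1556, 0.1318], E[r] = 0.0993, γ^t·E[r] = 0.058616, running G = 0.855439
t=6: π = [0.1149, 0.2282, 0.2196, 0.1499, 0.1556, 0.1318], E[r] = 0.0994, γ^t·E[r] = 0.052834, running G = 0.908273
t=7: π = [0.1149, 0.2282, 0.2197, 0.1499, 0.1556, 0.1318], E[r] = 0.0994, γ^t·E[r] = 0.047553, running G = 0.955827
t=8: π = [0.1149, 0.2282, 0.2197, 0.1499, 0.1556, 0.1318], E[r] = 0.0994, γ^t·E[r] = 0.042798, running G = 0.998624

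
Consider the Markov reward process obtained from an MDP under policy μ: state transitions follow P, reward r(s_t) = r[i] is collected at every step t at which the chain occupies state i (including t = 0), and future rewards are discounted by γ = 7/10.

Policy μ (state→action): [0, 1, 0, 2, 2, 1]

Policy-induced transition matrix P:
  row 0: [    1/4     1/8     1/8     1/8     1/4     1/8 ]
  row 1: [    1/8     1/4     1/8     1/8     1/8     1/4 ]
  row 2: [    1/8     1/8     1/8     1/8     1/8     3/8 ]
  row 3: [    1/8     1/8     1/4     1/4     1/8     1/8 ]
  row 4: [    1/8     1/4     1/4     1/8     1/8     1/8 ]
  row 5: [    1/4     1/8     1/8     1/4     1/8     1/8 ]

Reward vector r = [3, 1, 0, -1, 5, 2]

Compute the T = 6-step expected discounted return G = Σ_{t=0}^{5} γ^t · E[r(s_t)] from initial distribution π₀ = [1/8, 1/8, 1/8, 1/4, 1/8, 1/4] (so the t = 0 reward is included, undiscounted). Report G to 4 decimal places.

G = 4.4392

t=0: π = [0.1250, 0.1250, 0.1250, 0.2500, 0.1250, 0.2500], E[r] = 1.3750, γ^t·E[r] = 1.375000, running G = 1.375000
t=1: π = [0.1719, 0.1563, 0.1719, 0.1875, 0.1406, 0.1719], E[r] = 1.5313, γ^t·E[r] = 1.071875, running G = 2.446875
t=2: π = [0.1680, 0.1621, 0.1660, 0.1699, 0.1465, 0.1875], E[r] = 1.6035, γ^t·E[r] = 0.785723, running G = 3.232598
t=3: π = [0.1694, 0.1636, 0.1646, 0.1697, 0.1460, 0.1868], E[r] = 1.6057, γ^t·E[r] = 0.550760, running G = 3.783357
t=4: π = [0.1695, 0.1637, 0.1645, 0.1696, 0.1462, 0.1866], E[r] = 1.6068, γ^t·E[r] = 0.385788, running G = 4.169145
t=5: π = [0.1695, 0.1637, 0.1645, 0.1695, 0.1462, 0.1866], E[r] = 1.6069, γ^t·E[r] = 0.270066, running G = 4.439211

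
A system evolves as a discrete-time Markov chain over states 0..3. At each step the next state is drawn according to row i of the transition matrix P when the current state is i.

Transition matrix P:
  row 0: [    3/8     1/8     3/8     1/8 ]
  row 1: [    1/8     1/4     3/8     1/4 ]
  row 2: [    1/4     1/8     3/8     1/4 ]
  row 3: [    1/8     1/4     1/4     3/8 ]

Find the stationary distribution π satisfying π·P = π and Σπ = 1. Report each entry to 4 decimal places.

Balance equations π_j = Σ_i π_i·P[i][j]:
  π_0 = 3/8·π_0 + 1/8·π_1 + 1/4·π_2 + 1/8·π_3
  π_1 = 1/8·π_0 + 1/4·π_1 + 1/8·π_2 + 1/4·π_3
  π_2 = 3/8·π_0 + 3/8·π_1 + 3/8·π_2 + 1/4·π_3
  normalize: π_0 + π_1 + π_2 + π_3 = 1
Solving the linear system gives exactly π = [15/67, 12/67, 23/67, 17/67].

π = [0.2239, 0.1791, 0.3433, 0.2537]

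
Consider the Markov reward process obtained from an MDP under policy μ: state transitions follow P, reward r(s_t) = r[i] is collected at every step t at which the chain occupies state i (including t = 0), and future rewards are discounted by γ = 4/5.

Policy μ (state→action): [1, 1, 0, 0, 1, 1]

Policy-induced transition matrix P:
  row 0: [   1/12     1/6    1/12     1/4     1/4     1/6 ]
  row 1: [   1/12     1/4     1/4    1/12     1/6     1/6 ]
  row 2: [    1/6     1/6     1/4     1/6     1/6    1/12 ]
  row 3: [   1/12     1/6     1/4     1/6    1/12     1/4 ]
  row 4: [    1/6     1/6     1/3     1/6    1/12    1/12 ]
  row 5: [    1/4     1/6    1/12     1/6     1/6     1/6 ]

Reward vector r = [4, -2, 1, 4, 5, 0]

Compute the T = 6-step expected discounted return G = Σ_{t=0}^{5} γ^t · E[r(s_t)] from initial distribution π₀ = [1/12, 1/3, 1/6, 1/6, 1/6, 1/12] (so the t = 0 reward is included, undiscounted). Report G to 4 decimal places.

G = 6.0979

t=0: π = [0.0833, 0.3333, 0.1667, 0.1667, 0.1667, 0.0833], E[r] = 1.3333, γ^t·E[r] = 1.333333, running G = 1.333333
t=1: π = [0.1250, 0.1944, 0.2361, 0.1458, 0.1458, 0.1528], E[r] = 1.6597, γ^t·E[r] = 1.327778, running G = 2.661111
t=2: π = [0.1406, 0.1829, 0.2159, 0.1609, 0.1528, 0.1470], E[r] = 1.8200, γ^t·E[r] = 1.164815, running G = 3.825926
t=3: π = [0.1386, 0.1819, 0.2148, 0.1631, 0.1522, 0.1494], E[r] = 1.8190, γ^t·E[r] = 0.931333, running G = 4.757259
t=4: π = [0.1388, 0.1818, 0.2147, 0.1631, 0.1519, 0.1497], E[r] = 1.8182, γ^t·E[r] = 0.744721, running G = 5.501980
t=5: π = [0.1388, 0.1818, 0.2146, 0.1631, 0.1520, 0.1497], E[r] = 1.8185, γ^t·E[r] = 0.595895, running G = 6.097875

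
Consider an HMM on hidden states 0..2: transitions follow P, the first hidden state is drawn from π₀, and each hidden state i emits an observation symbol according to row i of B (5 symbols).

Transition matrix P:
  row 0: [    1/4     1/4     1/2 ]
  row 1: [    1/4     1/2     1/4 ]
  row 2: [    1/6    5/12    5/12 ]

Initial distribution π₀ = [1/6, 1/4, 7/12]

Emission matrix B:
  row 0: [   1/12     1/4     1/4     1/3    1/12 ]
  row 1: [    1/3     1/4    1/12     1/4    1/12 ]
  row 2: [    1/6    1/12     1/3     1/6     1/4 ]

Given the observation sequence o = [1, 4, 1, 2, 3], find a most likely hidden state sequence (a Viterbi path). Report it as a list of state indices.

t=0: δ = [4.167e-02, 6.250e-02, 4.861e-02]  (obs o_0=1)
t=1: δ = [1.302e-03, 2.604e-03, 5.208e-03]  ψ = [1, 1, 0]  (obs o_1=4)
t=2: δ = [2.170e-04, 5.425e-04, 1.808e-04]  ψ = [2, 2, 2]  (obs o_2=1)
t=3: δ = [3.391e-05, 2.261e-05, 4.521e-05]  ψ = [1, 1, 1]  (obs o_3=2)
t=4: δ = [2.826e-06, 4.710e-06, 3.140e-06]  ψ = [0, 2, 2]  (obs o_4=3)
backtrack: best end state = 1; path = [0, 2, 1, 2, 1]

path = [0, 2, 1, 2, 1]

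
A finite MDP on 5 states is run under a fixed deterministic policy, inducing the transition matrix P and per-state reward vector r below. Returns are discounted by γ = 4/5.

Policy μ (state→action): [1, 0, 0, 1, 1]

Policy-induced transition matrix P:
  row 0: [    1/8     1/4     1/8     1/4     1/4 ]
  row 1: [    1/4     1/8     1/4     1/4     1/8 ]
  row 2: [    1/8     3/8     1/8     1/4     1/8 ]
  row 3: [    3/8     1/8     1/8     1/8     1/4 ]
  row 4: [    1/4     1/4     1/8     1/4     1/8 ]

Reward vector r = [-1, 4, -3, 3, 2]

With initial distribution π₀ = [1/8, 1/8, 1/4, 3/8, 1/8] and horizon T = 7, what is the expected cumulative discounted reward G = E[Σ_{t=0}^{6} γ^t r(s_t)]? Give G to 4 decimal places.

t=0: π = [0.1250, 0.1250, 0.2500, 0.3750, 0.1250], E[r] = 1.0000, γ^t·E[r] = 1.000000, running G = 1.000000
t=1: π = [0.2500, 0.2188, 0.1406, 0.2031, 0.1875], E[r] = 1.1875, γ^t·E[r] = 0.950000, running G = 1.950000
t=2: π = [0.2266, 0.2148, 0.1523, 0.2246, 0.1816], E[r] = 1.2129, γ^t·E[r] = 0.776250, running G = 2.726250
t=3: π = [0.2307, 0.2141, 0.1519, 0.2219, 0.1814], E[r] = 1.1987, γ^t·E[r] = 0.613750, running G = 3.340000
t=4: π = [0.2299, 0.2145, 0.1518, 0.2223, 0.1816], E[r] = 1.2026, γ^t·E[r] = 0.492600, running G = 3.832600
t=5: π = [0.2301, 0.2144, 0.1518, 0.2222, 0.1815], E[r] = 1.2017, γ^t·E[r] = 0.393776, running G = 4.226376
t=6: π = [0.2300, 0.2144, 0.1518, 0.2222, 0.1815], E[r] = 1.2019, γ^t·E[r] = 0.315075, running G = 4.541451

G = 4.5415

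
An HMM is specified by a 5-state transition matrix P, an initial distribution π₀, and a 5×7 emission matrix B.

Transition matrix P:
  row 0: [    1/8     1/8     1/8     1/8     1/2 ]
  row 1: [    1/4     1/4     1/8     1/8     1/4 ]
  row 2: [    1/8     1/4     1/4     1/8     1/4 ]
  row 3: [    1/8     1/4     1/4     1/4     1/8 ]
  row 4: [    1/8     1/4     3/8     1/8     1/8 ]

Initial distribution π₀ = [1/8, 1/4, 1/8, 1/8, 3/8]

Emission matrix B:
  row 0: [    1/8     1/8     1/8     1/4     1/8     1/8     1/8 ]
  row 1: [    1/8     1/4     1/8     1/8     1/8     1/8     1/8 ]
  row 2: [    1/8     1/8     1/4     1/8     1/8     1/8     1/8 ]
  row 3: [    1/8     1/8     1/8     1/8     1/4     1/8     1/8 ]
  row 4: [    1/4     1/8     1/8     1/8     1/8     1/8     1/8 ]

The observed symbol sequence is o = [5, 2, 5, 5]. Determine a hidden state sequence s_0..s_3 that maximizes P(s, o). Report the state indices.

path = [4, 2, 4, 2]

t=0: δ = [1.562e-02, 3.125e-02, 1.562e-02, 1.562e-02, 4.688e-02]  (obs o_0=5)
t=1: δ = [9.766e-04, 1.465e-03, 4.395e-03, 7.324e-04, 9.766e-04]  ψ = [1, 4, 4, 4, 0]  (obs o_1=2)
t=2: δ = [6.866e-05, 1.373e-04, 1.373e-04, 6.866e-05, 1.373e-04]  ψ = [2, 2, 2, 2, 2]  (obs o_2=5)
t=3: δ = [4.292e-06, 4.292e-06, 6.437e-06, 2.146e-06, 4.292e-06]  ψ = [1, 1, 4, 1, 0]  (obs o_3=5)
backtrack: best end state = 2; path = [4, 2, 4, 2]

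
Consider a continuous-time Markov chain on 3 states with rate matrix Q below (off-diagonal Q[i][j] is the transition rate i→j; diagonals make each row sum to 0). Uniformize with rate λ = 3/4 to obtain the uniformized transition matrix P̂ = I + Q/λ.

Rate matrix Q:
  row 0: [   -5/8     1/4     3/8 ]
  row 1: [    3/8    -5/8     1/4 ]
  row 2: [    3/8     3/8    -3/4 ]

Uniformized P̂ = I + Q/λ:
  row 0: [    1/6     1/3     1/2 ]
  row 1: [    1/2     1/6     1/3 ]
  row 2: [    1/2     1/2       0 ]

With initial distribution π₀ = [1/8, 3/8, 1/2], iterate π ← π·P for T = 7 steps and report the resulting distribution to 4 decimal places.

π = [0.3751, 0.3285, 0.2964]

t=0: π = [0.1250, 0.3750, 0.5000]
t=1: π = [0.4583, 0.3542, 0.1875]
t=2: π = [0.3472, 0.3056, 0.3472]
t=3: π = [0.3843, 0.3403, 0.2755]
t=4: π = [0.3719, 0.3225, 0.3056]
t=5: π = [0.3760, 0.3305, 0.2935]
t=6: π = [0.3747, 0.3272, 0.2982]
t=7: π = [0.3751, 0.3285, 0.2964]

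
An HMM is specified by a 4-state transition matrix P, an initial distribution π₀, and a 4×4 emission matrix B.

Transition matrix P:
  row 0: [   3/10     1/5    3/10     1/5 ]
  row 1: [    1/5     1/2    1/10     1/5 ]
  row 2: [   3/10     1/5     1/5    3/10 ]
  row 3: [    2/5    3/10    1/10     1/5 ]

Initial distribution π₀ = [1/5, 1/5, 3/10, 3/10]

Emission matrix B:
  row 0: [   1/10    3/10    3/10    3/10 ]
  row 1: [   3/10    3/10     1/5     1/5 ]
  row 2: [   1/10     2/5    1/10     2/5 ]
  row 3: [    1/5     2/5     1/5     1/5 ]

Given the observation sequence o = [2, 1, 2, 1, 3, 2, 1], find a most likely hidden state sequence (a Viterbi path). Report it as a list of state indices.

t=0: δ = [6.000e-02, 4.000e-02, 3.000e-02, 6.000e-02]  (obs o_0=2)
t=1: δ = [7.200e-03, 6.000e-03, 7.200e-03, 4.800e-03]  ψ = [3, 1, 0, 0]  (obs o_1=1)
t=2: δ = [6.480e-04, 6.000e-04, 2.160e-04, 4.320e-04]  ψ = [0, 1, 0, 2]  (obs o_2=2)
t=3: δ = [5.832e-05, 9.000e-05, 7.776e-05, 5.184e-05]  ψ = [0, 1, 0, 0]  (obs o_3=1)
t=4: δ = [6.998e-06, 9.000e-06, 6.998e-06, 4.666e-06]  ψ = [2, 1, 0, 2]  (obs o_4=3)
t=5: δ = [6.299e-07, 9.000e-07, 2.100e-07, 4.199e-07]  ψ = [0, 1, 0, 2]  (obs o_5=2)
t=6: δ = [5.669e-08, 1.350e-07, 7.558e-08, 7.200e-08]  ψ = [0, 1, 0, 1]  (obs o_6=1)
backtrack: best end state = 1; path = [1, 1, 1, 1, 1, 1, 1]

path = [1, 1, 1, 1, 1, 1, 1]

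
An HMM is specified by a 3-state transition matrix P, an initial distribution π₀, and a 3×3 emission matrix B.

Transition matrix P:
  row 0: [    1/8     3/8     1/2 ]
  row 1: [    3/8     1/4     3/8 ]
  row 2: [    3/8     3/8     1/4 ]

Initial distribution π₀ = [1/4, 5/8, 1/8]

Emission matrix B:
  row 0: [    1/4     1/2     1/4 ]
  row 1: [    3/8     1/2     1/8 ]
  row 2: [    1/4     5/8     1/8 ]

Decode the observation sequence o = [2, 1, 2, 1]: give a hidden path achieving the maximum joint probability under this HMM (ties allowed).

t=0: δ = [6.250e-02, 7.812e-02, 1.562e-02]  (obs o_0=2)
t=1: δ = [1.465e-02, 1.172e-02, 1.953e-02]  ψ = [1, 0, 0]  (obs o_1=1)
t=2: δ = [1.831e-03, 9.155e-04, 9.155e-04]  ψ = [2, 2, 0]  (obs o_2=2)
t=3: δ = [1.717e-04, 3.433e-04, 5.722e-04]  ψ = [1, 0, 0]  (obs o_3=1)
backtrack: best end state = 2; path = [0, 2, 0, 2]

path = [0, 2, 0, 2]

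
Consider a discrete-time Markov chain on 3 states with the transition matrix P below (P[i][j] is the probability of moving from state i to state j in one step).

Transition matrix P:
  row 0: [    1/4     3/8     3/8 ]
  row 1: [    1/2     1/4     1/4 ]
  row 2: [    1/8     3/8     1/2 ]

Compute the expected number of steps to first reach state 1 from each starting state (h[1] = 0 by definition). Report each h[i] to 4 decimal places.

h = [2.6667, 0.0000, 2.6667]

First-step conditioning: h[1] = 0; for i ≠ 1, h[i] = 1 + Σ_k P[i][k]·h[k].
  h[0] = 1 + 1/4·h[0] + 3/8·h[2]
  h[2] = 1 + 1/8·h[0] + 1/2·h[2]
Solving the 2×2 linear system over states ≠ 1 gives exactly h = [8/3, 0, 8/3] (h[1] = 0 is the target).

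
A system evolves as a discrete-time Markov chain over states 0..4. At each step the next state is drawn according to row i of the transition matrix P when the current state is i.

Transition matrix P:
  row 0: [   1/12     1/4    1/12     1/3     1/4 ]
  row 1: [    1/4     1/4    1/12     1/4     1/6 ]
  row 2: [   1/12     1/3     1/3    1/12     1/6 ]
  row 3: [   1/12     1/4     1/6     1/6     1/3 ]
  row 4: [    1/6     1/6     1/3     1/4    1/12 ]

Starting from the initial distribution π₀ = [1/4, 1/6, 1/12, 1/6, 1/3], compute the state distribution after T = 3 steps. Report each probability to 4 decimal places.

t=0: π = [0.2500, 0.1667, 0.0833, 0.1667, 0.3333]
t=1: π = [0.1389, 0.2292, 0.2014, 0.2431, 0.1875]
t=2: π = [0.1372, 0.2512, 0.2008, 0.2078, 0.2031]
t=3: π = [0.1421, 0.2498, 0.2016, 0.2106, 0.1958]

π = [0.1421, 0.2498, 0.2016, 0.2106, 0.1958]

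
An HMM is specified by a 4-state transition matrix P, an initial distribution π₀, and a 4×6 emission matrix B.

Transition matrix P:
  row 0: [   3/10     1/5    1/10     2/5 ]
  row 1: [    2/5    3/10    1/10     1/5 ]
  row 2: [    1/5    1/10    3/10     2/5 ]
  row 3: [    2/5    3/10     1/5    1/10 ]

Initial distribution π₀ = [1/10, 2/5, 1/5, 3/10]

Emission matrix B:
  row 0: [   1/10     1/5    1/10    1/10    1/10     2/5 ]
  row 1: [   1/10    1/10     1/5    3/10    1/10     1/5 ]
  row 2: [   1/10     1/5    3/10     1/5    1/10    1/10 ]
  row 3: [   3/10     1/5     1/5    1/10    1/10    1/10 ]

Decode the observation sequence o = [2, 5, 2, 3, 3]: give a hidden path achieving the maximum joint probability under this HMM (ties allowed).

path = [1, 0, 3, 1, 1]

t=0: δ = [1.000e-02, 8.000e-02, 6.000e-02, 6.000e-02]  (obs o_0=2)
t=1: δ = [1.280e-02, 4.800e-03, 1.800e-03, 2.400e-03]  ψ = [1, 1, 2, 2]  (obs o_1=5)
t=2: δ = [3.840e-04, 5.120e-04, 3.840e-04, 1.024e-03]  ψ = [0, 0, 0, 0]  (obs o_2=2)
t=3: δ = [4.096e-05, 9.216e-05, 4.096e-05, 1.536e-05]  ψ = [3, 3, 3, 0]  (obs o_3=3)
t=4: δ = [3.686e-06, 8.294e-06, 2.458e-06, 1.843e-06]  ψ = [1, 1, 2, 1]  (obs o_4=3)
backtrack: best end state = 1; path = [1, 0, 3, 1, 1]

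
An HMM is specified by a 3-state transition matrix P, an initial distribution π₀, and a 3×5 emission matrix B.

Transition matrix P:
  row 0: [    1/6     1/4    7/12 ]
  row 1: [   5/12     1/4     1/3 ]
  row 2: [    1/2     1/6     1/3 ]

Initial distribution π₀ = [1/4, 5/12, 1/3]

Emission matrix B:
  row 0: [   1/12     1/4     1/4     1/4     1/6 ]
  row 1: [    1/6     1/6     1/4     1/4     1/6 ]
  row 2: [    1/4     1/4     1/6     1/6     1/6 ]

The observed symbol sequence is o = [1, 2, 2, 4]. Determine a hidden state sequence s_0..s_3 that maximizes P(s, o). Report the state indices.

path = [2, 0, 2, 0]

t=0: δ = [6.250e-02, 6.944e-02, 8.333e-02]  (obs o_0=1)
t=1: δ = [1.042e-02, 4.340e-03, 6.076e-03]  ψ = [2, 1, 0]  (obs o_1=2)
t=2: δ = [7.595e-04, 6.510e-04, 1.013e-03]  ψ = [2, 0, 0]  (obs o_2=2)
t=3: δ = [8.439e-05, 3.165e-05, 7.385e-05]  ψ = [2, 0, 0]  (obs o_3=4)
backtrack: best end state = 0; path = [2, 0, 2, 0]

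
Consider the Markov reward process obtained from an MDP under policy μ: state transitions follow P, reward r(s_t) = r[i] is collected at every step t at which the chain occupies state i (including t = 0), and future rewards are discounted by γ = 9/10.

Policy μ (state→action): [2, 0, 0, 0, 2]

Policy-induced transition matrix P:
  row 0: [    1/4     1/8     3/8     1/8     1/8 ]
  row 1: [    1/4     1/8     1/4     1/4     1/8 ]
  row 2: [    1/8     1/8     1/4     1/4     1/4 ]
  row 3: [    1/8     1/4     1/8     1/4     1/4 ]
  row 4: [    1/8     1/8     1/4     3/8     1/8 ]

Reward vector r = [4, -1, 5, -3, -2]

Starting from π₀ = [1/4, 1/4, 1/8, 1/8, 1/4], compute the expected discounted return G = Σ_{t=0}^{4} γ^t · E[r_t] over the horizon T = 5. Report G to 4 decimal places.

G = 2.5663

t=0: π = [0.2500, 0.2500, 0.1250, 0.1250, 0.2500], E[r] = 0.5000, γ^t·E[r] = 0.500000, running G = 0.500000
t=1: π = [0.1875, 0.1406, 0.2656, 0.2500, 0.1563], E[r] = 0.8750, γ^t·E[r] = 0.787500, running G = 1.287500
t=2: π = [0.1660, 0.1563, 0.2422, 0.2461, 0.1895], E[r] = 0.6016, γ^t·E[r] = 0.487266, running G = 1.774766
t=3: π = [0.1653, 0.1558, 0.2400, 0.2529, 0.1860], E[r] = 0.5745, γ^t·E[r] = 0.418783, running G = 2.193549
t=4: π = [0.1651, 0.1566, 0.2390, 0.2526, 0.1866], E[r] = 0.5681, γ^t·E[r] = 0.372740, running G = 2.566289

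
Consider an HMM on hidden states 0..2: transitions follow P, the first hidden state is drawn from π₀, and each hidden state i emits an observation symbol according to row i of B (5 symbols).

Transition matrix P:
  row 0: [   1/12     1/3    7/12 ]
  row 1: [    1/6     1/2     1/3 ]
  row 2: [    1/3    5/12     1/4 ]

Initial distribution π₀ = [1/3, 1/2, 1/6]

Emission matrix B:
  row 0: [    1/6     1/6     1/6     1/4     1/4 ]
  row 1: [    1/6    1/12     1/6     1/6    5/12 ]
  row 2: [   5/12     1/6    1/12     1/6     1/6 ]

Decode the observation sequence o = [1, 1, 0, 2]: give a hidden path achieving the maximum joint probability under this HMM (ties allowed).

path = [0, 2, 2, 1]

t=0: δ = [5.556e-02, 4.167e-02, 2.778e-02]  (obs o_0=1)
t=1: δ = [1.543e-03, 1.736e-03, 5.401e-03]  ψ = [2, 1, 0]  (obs o_1=1)
t=2: δ = [3.001e-04, 3.751e-04, 5.626e-04]  ψ = [2, 2, 2]  (obs o_2=0)
t=3: δ = [3.126e-05, 3.907e-05, 1.459e-05]  ψ = [2, 2, 0]  (obs o_3=2)
backtrack: best end state = 1; path = [0, 2, 2, 1]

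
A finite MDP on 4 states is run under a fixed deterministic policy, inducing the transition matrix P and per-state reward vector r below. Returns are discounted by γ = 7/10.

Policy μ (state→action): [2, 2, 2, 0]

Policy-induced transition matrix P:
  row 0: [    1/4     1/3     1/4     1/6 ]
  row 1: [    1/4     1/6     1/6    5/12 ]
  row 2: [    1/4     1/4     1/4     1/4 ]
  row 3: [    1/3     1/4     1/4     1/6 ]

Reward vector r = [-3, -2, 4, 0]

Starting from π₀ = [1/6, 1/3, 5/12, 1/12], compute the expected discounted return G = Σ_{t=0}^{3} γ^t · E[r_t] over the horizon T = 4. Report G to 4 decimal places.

G = -0.0823

t=0: π = [0.1667, 0.3333, 0.4167, 0.0833], E[r] = 0.5000, γ^t·E[r] = 0.500000, running G = 0.500000
t=1: π = [0.2569, 0.2361, 0.2222, 0.2847], E[r] = -0.3542, γ^t·E[r] = -0.247917, running G = 0.252083
t=2: π = [0.2737, 0.2517, 0.2303, 0.2442], E[r] = -0.4034, γ^t·E[r] = -0.197645, running G = 0.054439
t=3: π = [0.2704, 0.2518, 0.2290, 0.2488], E[r] = -0.3986, γ^t·E[r] = -0.136730, running G = -0.082292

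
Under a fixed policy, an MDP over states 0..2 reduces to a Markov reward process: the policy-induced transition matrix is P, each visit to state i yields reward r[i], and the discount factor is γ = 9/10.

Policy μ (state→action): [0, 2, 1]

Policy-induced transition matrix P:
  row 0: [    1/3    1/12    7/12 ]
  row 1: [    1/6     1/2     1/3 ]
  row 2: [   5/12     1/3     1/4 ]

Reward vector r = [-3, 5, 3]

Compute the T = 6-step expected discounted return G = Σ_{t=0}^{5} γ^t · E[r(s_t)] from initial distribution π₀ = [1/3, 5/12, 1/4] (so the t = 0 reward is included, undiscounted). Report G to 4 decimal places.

G = 8.4186

t=0: π = [0.3333, 0.4167, 0.2500], E[r] = 1.8333, γ^t·E[r] = 1.833333, running G = 1.833333
t=1: π = [0.2847, 0.3194, 0.3958], E[r] = 1.9306, γ^t·E[r] = 1.737500, running G = 3.570833
t=2: π = [0.3131, 0.3154, 0.3715], E[r] = 1.7523, γ^t·E[r] = 1.419375, running G = 4.990208
t=3: π = [0.3117, 0.3076, 0.3806], E[r] = 1.7449, γ^t·E[r] = 1.272023, running G = 6.262232
t=4: π = [0.3138, 0.3067, 0.3795], E[r] = 1.7307, γ^t·E[r] = 1.135482, running G = 7.397714
t=5: π = [0.3138, 0.3060, 0.3802], E[r] = 1.7289, γ^t·E[r] = 1.020898, running G = 8.418612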